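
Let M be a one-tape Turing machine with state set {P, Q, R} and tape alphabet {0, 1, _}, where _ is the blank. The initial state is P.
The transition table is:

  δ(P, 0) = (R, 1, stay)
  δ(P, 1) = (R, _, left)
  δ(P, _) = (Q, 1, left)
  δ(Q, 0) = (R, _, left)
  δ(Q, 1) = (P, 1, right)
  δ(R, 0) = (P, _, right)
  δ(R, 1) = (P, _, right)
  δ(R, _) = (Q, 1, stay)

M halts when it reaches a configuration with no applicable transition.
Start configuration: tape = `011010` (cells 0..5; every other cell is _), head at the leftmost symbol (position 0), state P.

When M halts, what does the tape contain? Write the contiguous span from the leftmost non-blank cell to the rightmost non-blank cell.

state=P head=0 tape=[0]11010   (P,0)→(R,1,stay)
state=R head=0 tape=[1]11010   (R,1)→(P,_,right)
state=P head=1 tape=_[1]1010   (P,1)→(R,_,left)
state=R head=0 tape=[_]_1010   (R,_)→(Q,1,stay)
state=Q head=0 tape=[1]_1010   (Q,1)→(P,1,right)
state=P head=1 tape=1[_]1010   (P,_)→(Q,1,left)
state=Q head=0 tape=[1]11010   (Q,1)→(P,1,right)
state=P head=1 tape=1[1]1010   (P,1)→(R,_,left)
state=R head=0 tape=[1]_1010   (R,1)→(P,_,right)
state=P head=1 tape=_[_]1010   (P,_)→(Q,1,left)
state=Q head=0 tape=[_]11010
The non-blank tape span at halt is 11010.

11010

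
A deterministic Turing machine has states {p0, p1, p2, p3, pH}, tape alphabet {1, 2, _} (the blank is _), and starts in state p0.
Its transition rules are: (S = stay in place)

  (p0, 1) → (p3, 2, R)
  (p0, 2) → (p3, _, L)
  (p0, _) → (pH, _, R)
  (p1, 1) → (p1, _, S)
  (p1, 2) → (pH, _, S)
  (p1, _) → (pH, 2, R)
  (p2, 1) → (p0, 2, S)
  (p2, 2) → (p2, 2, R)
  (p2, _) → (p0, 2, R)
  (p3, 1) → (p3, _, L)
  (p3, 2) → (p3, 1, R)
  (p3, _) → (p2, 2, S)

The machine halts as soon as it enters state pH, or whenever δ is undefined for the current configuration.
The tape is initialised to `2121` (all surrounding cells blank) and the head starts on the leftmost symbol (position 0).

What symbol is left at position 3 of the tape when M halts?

state=p0 head=0 tape=_[2]121__   (p0,2)→(p3,_,L)
state=p3 head=-1 tape=[_]_121__   (p3,_)→(p2,2,S)
state=p2 head=-1 tape=[2]_121__   (p2,2)→(p2,2,R)
state=p2 head=0 tape=2[_]121__   (p2,_)→(p0,2,R)
state=p0 head=1 tape=22[1]21__   (p0,1)→(p3,2,R)
state=p3 head=2 tape=222[2]1__   (p3,2)→(p3,1,R)
state=p3 head=3 tape=2221[1]__   (p3,1)→(p3,_,L)
state=p3 head=2 tape=222[1]___   (p3,1)→(p3,_,L)
state=p3 head=1 tape=22[2]____   (p3,2)→(p3,1,R)
state=p3 head=2 tape=221[_]___   (p3,_)→(p2,2,S)
state=p2 head=2 tape=221[2]___   (p2,2)→(p2,2,R)
state=p2 head=3 tape=2212[_]__   (p2,_)→(p0,2,R)
state=p0 head=4 tape=22122[_]_   (p0,_)→(pH,_,R)
state=pH head=5 tape=22122_[_]
Cell 3 holds 2 when M halts.

2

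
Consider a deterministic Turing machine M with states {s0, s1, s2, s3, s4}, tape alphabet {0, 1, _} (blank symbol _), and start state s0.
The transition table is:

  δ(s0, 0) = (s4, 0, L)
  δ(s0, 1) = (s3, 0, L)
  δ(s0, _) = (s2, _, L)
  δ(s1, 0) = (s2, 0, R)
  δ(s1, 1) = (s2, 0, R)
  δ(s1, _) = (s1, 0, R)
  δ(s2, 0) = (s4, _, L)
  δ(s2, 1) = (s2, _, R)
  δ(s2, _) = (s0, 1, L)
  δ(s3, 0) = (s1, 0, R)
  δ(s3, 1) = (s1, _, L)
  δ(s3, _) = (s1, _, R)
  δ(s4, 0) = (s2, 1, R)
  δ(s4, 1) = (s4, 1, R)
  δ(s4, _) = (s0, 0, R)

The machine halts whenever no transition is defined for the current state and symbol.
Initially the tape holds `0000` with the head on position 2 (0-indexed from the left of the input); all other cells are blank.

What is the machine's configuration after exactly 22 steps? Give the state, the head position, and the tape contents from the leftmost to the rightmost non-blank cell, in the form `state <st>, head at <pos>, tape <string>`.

state s0, head at 4, tape 0110

s0 | 00[0]0_   read 0 → write 0, move L, go to s4
s4 | 0[0]00_   read 0 → write 1, move R, go to s2
s2 | 01[0]0_   read 0 → write _, move L, go to s4
s4 | 0[1]_0_   read 1 → write 1, move R, go to s4
s4 | 01[_]0_   read _ → write 0, move R, go to s0
s0 | 010[0]_   read 0 → write 0, move L, go to s4
s4 | 01[0]0_   read 0 → write 1, move R, go to s2
s2 | 011[0]_   read 0 → write _, move L, go to s4
s4 | 01[1]__   read 1 → write 1, move R, go to s4
s4 | 011[_]_   read _ → write 0, move R, go to s0
s0 | 0110[_]   read _ → write _, move L, go to s2
s2 | 011[0]_   read 0 → write _, move L, go to s4
s4 | 01[1]__   read 1 → write 1, move R, go to s4
s4 | 011[_]_   read _ → write 0, move R, go to s0
s0 | 0110[_]   read _ → write _, move L, go to s2
s2 | 011[0]_   read 0 → write _, move L, go to s4
s4 | 01[1]__   read 1 → write 1, move R, go to s4
s4 | 011[_]_   read _ → write 0, move R, go to s0
s0 | 0110[_]   read _ → write _, move L, go to s2
s2 | 011[0]_   read 0 → write _, move L, go to s4
s4 | 01[1]__   read 1 → write 1, move R, go to s4
s4 | 011[_]_   read _ → write 0, move R, go to s0
s0 | 0110[_]
After 22 steps: state s0, head at 4, tape 0110.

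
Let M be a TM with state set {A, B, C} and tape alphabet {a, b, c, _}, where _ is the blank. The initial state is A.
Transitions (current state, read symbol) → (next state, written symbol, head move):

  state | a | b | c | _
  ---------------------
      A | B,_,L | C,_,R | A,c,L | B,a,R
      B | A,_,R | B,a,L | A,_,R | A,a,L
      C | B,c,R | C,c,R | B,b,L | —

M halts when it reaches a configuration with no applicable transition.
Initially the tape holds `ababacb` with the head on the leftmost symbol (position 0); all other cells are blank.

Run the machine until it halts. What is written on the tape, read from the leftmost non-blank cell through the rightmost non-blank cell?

A | __[a]babacb_   read a → write _, move L, go to B
B | _[_]_babacb_   read _ → write a, move L, go to A
A | [_]a_babacb_   read _ → write a, move R, go to B
B | a[a]_babacb_   read a → write _, move R, go to A
A | a_[_]babacb_   read _ → write a, move R, go to B
B | a_a[b]abacb_   read b → write a, move L, go to B
B | a_[a]aabacb_   read a → write _, move R, go to A
A | a__[a]abacb_   read a → write _, move L, go to B
B | a_[_]_abacb_   read _ → write a, move L, go to A
A | a[_]a_abacb_   read _ → write a, move R, go to B
B | aa[a]_abacb_   read a → write _, move R, go to A
A | aa_[_]abacb_   read _ → write a, move R, go to B
B | aa_a[a]bacb_   read a → write _, move R, go to A
A | aa_a_[b]acb_   read b → write _, move R, go to C
C | aa_a__[a]cb_   read a → write c, move R, go to B
B | aa_a__c[c]b_   read c → write _, move R, go to A
A | aa_a__c_[b]_   read b → write _, move R, go to C
C | aa_a__c__[_]
The non-blank tape span at halt is aa_a__c.

aa_a__c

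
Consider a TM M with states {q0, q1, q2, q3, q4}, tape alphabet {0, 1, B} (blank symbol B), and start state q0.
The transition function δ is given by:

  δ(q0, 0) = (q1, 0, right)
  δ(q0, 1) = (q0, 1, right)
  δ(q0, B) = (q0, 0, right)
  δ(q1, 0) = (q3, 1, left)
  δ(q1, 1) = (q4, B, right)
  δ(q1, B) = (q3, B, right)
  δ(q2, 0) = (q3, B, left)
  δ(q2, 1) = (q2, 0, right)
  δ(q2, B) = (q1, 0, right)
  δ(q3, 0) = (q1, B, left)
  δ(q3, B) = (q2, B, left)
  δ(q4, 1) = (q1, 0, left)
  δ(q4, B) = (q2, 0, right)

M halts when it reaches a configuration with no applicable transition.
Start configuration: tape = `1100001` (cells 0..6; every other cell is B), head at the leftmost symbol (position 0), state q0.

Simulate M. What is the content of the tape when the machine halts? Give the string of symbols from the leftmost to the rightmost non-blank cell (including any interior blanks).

state=q0 head=0 tape=B[1]100001   (q0,1)→(q0,1,right)
state=q0 head=1 tape=B1[1]00001   (q0,1)→(q0,1,right)
state=q0 head=2 tape=B11[0]0001   (q0,0)→(q1,0,right)
state=q1 head=3 tape=B110[0]001   (q1,0)→(q3,1,left)
state=q3 head=2 tape=B11[0]1001   (q3,0)→(q1,B,left)
state=q1 head=1 tape=B1[1]B1001   (q1,1)→(q4,B,right)
state=q4 head=2 tape=B1B[B]1001   (q4,B)→(q2,0,right)
state=q2 head=3 tape=B1B0[1]001   (q2,1)→(q2,0,right)
state=q2 head=4 tape=B1B00[0]01   (q2,0)→(q3,B,left)
state=q3 head=3 tape=B1B0[0]B01   (q3,0)→(q1,B,left)
state=q1 head=2 tape=B1B[0]BB01   (q1,0)→(q3,1,left)
state=q3 head=1 tape=B1[B]1BB01   (q3,B)→(q2,B,left)
state=q2 head=0 tape=B[1]B1BB01   (q2,1)→(q2,0,right)
state=q2 head=1 tape=B0[B]1BB01   (q2,B)→(q1,0,right)
state=q1 head=2 tape=B00[1]BB01   (q1,1)→(q4,B,right)
state=q4 head=3 tape=B00B[B]B01   (q4,B)→(q2,0,right)
state=q2 head=4 tape=B00B0[B]01   (q2,B)→(q1,0,right)
state=q1 head=5 tape=B00B00[0]1   (q1,0)→(q3,1,left)
state=q3 head=4 tape=B00B0[0]11   (q3,0)→(q1,B,left)
state=q1 head=3 tape=B00B[0]B11   (q1,0)→(q3,1,left)
state=q3 head=2 tape=B00[B]1B11   (q3,B)→(q2,B,left)
state=q2 head=1 tape=B0[0]B1B11   (q2,0)→(q3,B,left)
state=q3 head=0 tape=B[0]BB1B11   (q3,0)→(q1,B,left)
state=q1 head=-1 tape=[B]BBB1B11   (q1,B)→(q3,B,right)
state=q3 head=0 tape=B[B]BB1B11   (q3,B)→(q2,B,left)
state=q2 head=-1 tape=[B]BBB1B11   (q2,B)→(q1,0,right)
state=q1 head=0 tape=0[B]BB1B11   (q1,B)→(q3,B,right)
state=q3 head=1 tape=0B[B]B1B11   (q3,B)→(q2,B,left)
state=q2 head=0 tape=0[B]BB1B11   (q2,B)→(q1,0,right)
state=q1 head=1 tape=00[B]B1B11   (q1,B)→(q3,B,right)
state=q3 head=2 tape=00B[B]1B11   (q3,B)→(q2,B,left)
state=q2 head=1 tape=00[B]B1B11   (q2,B)→(q1,0,right)
state=q1 head=2 tape=000[B]1B11   (q1,B)→(q3,B,right)
state=q3 head=3 tape=000B[1]B11
The non-blank tape span at halt is 000B1B11.

000B1B11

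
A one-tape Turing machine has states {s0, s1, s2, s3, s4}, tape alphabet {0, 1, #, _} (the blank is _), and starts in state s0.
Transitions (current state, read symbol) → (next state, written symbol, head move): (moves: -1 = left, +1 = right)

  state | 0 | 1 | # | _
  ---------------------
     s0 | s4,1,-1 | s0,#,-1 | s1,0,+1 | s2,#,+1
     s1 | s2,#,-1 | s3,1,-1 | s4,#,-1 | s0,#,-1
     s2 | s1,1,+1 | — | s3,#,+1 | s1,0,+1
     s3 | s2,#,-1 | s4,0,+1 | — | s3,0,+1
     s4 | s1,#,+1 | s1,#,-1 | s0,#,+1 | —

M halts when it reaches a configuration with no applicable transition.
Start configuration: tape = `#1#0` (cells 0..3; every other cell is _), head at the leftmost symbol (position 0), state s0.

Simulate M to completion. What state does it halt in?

state=s0 head=0 tape=_[#]1#0   (s0,#)→(s1,0,+1)
state=s1 head=1 tape=_0[1]#0   (s1,1)→(s3,1,-1)
state=s3 head=0 tape=_[0]1#0   (s3,0)→(s2,#,-1)
state=s2 head=-1 tape=[_]#1#0   (s2,_)→(s1,0,+1)
state=s1 head=0 tape=0[#]1#0   (s1,#)→(s4,#,-1)
state=s4 head=-1 tape=[0]#1#0   (s4,0)→(s1,#,+1)
state=s1 head=0 tape=#[#]1#0   (s1,#)→(s4,#,-1)
state=s4 head=-1 tape=[#]#1#0   (s4,#)→(s0,#,+1)
state=s0 head=0 tape=#[#]1#0   (s0,#)→(s1,0,+1)
state=s1 head=1 tape=#0[1]#0   (s1,1)→(s3,1,-1)
state=s3 head=0 tape=#[0]1#0   (s3,0)→(s2,#,-1)
state=s2 head=-1 tape=[#]#1#0   (s2,#)→(s3,#,+1)
state=s3 head=0 tape=#[#]1#0
No transition is defined for (s3, #); M halts in state s3.

s3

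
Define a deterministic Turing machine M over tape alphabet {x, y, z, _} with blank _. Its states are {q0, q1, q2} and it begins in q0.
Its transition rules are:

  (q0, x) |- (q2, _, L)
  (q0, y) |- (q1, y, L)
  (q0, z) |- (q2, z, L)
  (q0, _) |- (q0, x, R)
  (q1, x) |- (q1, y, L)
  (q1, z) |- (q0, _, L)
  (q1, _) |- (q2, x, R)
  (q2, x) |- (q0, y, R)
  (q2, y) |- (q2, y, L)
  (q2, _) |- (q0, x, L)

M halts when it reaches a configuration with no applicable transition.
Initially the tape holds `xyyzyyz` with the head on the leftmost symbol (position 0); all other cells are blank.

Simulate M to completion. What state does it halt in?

q1

q0 | __[x]yyzyyz   read x → write _, move L, go to q2
q2 | _[_]_yyzyyz   read _ → write x, move L, go to q0
q0 | [_]x_yyzyyz   read _ → write x, move R, go to q0
q0 | x[x]_yyzyyz   read x → write _, move L, go to q2
q2 | [x]__yyzyyz   read x → write y, move R, go to q0
q0 | y[_]_yyzyyz   read _ → write x, move R, go to q0
q0 | yx[_]yyzyyz   read _ → write x, move R, go to q0
q0 | yxx[y]yzyyz   read y → write y, move L, go to q1
q1 | yx[x]yyzyyz   read x → write y, move L, go to q1
q1 | y[x]yyyzyyz   read x → write y, move L, go to q1
q1 | [y]yyyyzyyz
No transition is defined for (q1, y); M halts in state q1.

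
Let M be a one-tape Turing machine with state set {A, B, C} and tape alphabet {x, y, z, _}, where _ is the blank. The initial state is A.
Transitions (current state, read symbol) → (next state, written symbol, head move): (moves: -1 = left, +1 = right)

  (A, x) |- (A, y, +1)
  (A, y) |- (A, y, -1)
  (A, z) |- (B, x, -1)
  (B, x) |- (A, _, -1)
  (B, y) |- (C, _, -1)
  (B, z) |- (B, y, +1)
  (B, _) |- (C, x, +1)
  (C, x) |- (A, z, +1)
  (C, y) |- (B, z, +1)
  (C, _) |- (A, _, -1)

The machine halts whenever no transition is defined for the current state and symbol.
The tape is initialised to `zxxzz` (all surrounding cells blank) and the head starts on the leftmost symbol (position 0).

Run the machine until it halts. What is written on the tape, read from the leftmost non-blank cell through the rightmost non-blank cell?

A | __[z]xxzz   read z → write x, move -1, go to B
B | _[_]xxxzz   read _ → write x, move +1, go to C
C | _x[x]xxzz   read x → write z, move +1, go to A
A | _xz[x]xzz   read x → write y, move +1, go to A
A | _xzy[x]zz   read x → write y, move +1, go to A
A | _xzyy[z]z   read z → write x, move -1, go to B
B | _xzy[y]xz   read y → write _, move -1, go to C
C | _xz[y]_xz   read y → write z, move +1, go to B
B | _xzz[_]xz   read _ → write x, move +1, go to C
C | _xzzx[x]z   read x → write z, move +1, go to A
A | _xzzxz[z]   read z → write x, move -1, go to B
B | _xzzx[z]x   read z → write y, move +1, go to B
B | _xzzxy[x]   read x → write _, move -1, go to A
A | _xzzx[y]_   read y → write y, move -1, go to A
A | _xzz[x]y_   read x → write y, move +1, go to A
A | _xzzy[y]_   read y → write y, move -1, go to A
A | _xzz[y]y_   read y → write y, move -1, go to A
A | _xz[z]yy_   read z → write x, move -1, go to B
B | _x[z]xyy_   read z → write y, move +1, go to B
B | _xy[x]yy_   read x → write _, move -1, go to A
A | _x[y]_yy_   read y → write y, move -1, go to A
A | _[x]y_yy_   read x → write y, move +1, go to A
A | _y[y]_yy_   read y → write y, move -1, go to A
A | _[y]y_yy_   read y → write y, move -1, go to A
A | [_]yy_yy_
The non-blank tape span at halt is yy_yy.

yy_yy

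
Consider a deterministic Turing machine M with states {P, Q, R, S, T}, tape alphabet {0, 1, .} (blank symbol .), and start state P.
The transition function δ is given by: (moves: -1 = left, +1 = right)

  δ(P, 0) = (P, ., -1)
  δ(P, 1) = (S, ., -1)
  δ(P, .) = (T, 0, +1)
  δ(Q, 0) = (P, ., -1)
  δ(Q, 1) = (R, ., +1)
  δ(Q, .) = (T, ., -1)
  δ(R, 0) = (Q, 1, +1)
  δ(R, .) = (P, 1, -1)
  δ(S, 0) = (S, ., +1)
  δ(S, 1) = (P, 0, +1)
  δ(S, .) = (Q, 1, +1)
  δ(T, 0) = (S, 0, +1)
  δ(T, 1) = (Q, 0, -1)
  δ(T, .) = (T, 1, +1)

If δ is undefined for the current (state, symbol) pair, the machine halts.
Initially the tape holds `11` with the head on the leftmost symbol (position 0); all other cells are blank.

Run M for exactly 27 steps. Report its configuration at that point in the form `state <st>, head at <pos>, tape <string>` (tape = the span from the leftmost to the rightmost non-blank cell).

P | ....[1]1.   read 1 → write ., move -1, go to S
S | ...[.].1.   read . → write 1, move +1, go to Q
Q | ...1[.]1.   read . → write ., move -1, go to T
T | ...[1].1.   read 1 → write 0, move -1, go to Q
Q | ..[.]0.1.   read . → write ., move -1, go to T
T | .[.].0.1.   read . → write 1, move +1, go to T
T | .1[.]0.1.   read . → write 1, move +1, go to T
T | .11[0].1.   read 0 → write 0, move +1, go to S
S | .110[.]1.   read . → write 1, move +1, go to Q
Q | .1101[1].   read 1 → write ., move +1, go to R
R | .1101.[.]   read . → write 1, move -1, go to P
P | .1101[.]1   read . → write 0, move +1, go to T
T | .11010[1]   read 1 → write 0, move -1, go to Q
Q | .1101[0]0   read 0 → write ., move -1, go to P
P | .110[1].0   read 1 → write ., move -1, go to S
S | .11[0]..0   read 0 → write ., move +1, go to S
S | .11.[.].0   read . → write 1, move +1, go to Q
Q | .11.1[.]0   read . → write ., move -1, go to T
T | .11.[1].0   read 1 → write 0, move -1, go to Q
Q | .11[.]0.0   read . → write ., move -1, go to T
T | .1[1].0.0   read 1 → write 0, move -1, go to Q
Q | .[1]0.0.0   read 1 → write ., move +1, go to R
R | ..[0].0.0   read 0 → write 1, move +1, go to Q
Q | ..1[.]0.0   read . → write ., move -1, go to T
T | ..[1].0.0   read 1 → write 0, move -1, go to Q
Q | .[.]0.0.0   read . → write ., move -1, go to T
T | [.].0.0.0   read . → write 1, move +1, go to T
T | 1[.]0.0.0
After 27 steps: state T, head at -3, tape 1.0.0.0.

state T, head at -3, tape 1.0.0.0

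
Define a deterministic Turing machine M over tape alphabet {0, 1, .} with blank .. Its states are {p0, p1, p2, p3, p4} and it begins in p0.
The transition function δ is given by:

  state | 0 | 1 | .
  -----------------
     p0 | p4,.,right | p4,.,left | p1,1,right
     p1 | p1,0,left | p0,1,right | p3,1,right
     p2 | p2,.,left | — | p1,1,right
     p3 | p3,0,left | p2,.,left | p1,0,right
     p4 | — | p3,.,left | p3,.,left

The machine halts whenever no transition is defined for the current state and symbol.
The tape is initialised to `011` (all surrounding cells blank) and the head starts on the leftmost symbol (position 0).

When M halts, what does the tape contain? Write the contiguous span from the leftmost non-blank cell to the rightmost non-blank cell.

state=p0 head=0 tape=[0]11   (p0,0)→(p4,.,right)
state=p4 head=1 tape=.[1]1   (p4,1)→(p3,.,left)
state=p3 head=0 tape=[.].1   (p3,.)→(p1,0,right)
state=p1 head=1 tape=0[.]1   (p1,.)→(p3,1,right)
state=p3 head=2 tape=01[1]   (p3,1)→(p2,.,left)
state=p2 head=1 tape=0[1].
The non-blank tape span at halt is 01.

01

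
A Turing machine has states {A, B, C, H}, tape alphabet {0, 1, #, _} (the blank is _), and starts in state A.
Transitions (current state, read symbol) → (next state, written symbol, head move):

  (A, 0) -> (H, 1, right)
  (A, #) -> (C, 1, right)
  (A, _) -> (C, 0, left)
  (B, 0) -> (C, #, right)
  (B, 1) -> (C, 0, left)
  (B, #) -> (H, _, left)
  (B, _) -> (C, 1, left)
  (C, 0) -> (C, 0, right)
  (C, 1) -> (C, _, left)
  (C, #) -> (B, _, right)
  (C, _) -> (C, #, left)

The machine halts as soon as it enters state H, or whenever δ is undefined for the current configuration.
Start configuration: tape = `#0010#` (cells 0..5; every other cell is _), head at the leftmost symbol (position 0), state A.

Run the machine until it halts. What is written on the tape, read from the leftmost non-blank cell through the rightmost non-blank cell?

A | [#]0010#_   read # → write 1, move right, go to C
C | 1[0]010#_   read 0 → write 0, move right, go to C
C | 10[0]10#_   read 0 → write 0, move right, go to C
C | 100[1]0#_   read 1 → write _, move left, go to C
C | 10[0]_0#_   read 0 → write 0, move right, go to C
C | 100[_]0#_   read _ → write #, move left, go to C
C | 10[0]#0#_   read 0 → write 0, move right, go to C
C | 100[#]0#_   read # → write _, move right, go to B
B | 100_[0]#_   read 0 → write #, move right, go to C
C | 100_#[#]_   read # → write _, move right, go to B
B | 100_#_[_]   read _ → write 1, move left, go to C
C | 100_#[_]1   read _ → write #, move left, go to C
C | 100_[#]#1   read # → write _, move right, go to B
B | 100__[#]1   read # → write _, move left, go to H
H | 100_[_]_1
The non-blank tape span at halt is 100___1.

100___1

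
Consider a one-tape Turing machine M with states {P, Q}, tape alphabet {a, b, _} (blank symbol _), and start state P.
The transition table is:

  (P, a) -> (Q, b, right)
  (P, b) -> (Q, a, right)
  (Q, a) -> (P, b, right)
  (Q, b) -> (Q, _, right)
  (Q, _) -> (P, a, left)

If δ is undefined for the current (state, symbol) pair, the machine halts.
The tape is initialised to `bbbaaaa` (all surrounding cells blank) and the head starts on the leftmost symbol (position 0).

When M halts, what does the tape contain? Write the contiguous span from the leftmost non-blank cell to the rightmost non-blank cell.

a__bbbab

P | [b]bbaaaa__   read b → write a, move right, go to Q
Q | a[b]baaaa__   read b → write _, move right, go to Q
Q | a_[b]aaaa__   read b → write _, move right, go to Q
Q | a__[a]aaa__   read a → write b, move right, go to P
P | a__b[a]aa__   read a → write b, move right, go to Q
Q | a__bb[a]a__   read a → write b, move right, go to P
P | a__bbb[a]__   read a → write b, move right, go to Q
Q | a__bbbb[_]_   read _ → write a, move left, go to P
P | a__bbb[b]a_   read b → write a, move right, go to Q
Q | a__bbba[a]_   read a → write b, move right, go to P
P | a__bbbab[_]
The non-blank tape span at halt is a__bbbab.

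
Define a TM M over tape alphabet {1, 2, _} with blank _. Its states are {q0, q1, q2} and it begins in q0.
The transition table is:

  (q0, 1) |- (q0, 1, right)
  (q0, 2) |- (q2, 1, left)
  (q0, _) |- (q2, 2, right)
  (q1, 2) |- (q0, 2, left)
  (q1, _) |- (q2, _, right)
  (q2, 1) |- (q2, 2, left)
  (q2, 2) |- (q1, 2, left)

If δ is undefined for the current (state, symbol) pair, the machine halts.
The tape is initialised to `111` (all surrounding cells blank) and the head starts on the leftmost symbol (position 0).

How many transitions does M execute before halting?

4

q0 | [1]11__   read 1 → write 1, move right, go to q0
q0 | 1[1]1__   read 1 → write 1, move right, go to q0
q0 | 11[1]__   read 1 → write 1, move right, go to q0
q0 | 111[_]_   read _ → write 2, move right, go to q2
q2 | 1112[_]
M halts after 4 transitions.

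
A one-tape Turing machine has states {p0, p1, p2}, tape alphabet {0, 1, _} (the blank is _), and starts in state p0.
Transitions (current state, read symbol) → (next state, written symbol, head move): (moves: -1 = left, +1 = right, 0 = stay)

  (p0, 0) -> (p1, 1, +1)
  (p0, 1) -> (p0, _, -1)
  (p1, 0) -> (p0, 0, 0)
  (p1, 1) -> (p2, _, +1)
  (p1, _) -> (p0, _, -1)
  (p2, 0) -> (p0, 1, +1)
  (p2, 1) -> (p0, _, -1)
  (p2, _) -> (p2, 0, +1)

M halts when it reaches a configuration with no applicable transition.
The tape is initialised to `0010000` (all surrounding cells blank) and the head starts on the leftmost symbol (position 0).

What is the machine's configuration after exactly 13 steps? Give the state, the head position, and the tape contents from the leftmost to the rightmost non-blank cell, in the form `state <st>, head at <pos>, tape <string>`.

state p0, head at 4, tape 11_11

p0 | [0]010000_   read 0 → write 1, move +1, go to p1
p1 | 1[0]10000_   read 0 → write 0, move 0, go to p0
p0 | 1[0]10000_   read 0 → write 1, move +1, go to p1
p1 | 11[1]0000_   read 1 → write _, move +1, go to p2
p2 | 11_[0]000_   read 0 → write 1, move +1, go to p0
p0 | 11_1[0]00_   read 0 → write 1, move +1, go to p1
p1 | 11_11[0]0_   read 0 → write 0, move 0, go to p0
p0 | 11_11[0]0_   read 0 → write 1, move +1, go to p1
p1 | 11_111[0]_   read 0 → write 0, move 0, go to p0
p0 | 11_111[0]_   read 0 → write 1, move +1, go to p1
p1 | 11_1111[_]   read _ → write _, move -1, go to p0
p0 | 11_111[1]_   read 1 → write _, move -1, go to p0
p0 | 11_11[1]__   read 1 → write _, move -1, go to p0
p0 | 11_1[1]___
After 13 steps: state p0, head at 4, tape 11_11.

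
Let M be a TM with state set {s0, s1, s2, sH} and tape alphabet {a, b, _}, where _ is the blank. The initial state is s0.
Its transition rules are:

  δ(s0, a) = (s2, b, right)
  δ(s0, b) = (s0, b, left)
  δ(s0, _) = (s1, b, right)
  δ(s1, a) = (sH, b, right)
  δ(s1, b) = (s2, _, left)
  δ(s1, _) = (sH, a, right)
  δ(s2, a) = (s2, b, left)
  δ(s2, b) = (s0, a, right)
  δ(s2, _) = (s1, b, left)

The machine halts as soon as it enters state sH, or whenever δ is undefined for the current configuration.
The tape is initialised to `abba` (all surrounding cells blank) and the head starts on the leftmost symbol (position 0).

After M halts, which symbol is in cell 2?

s0 | [a]bba___   read a → write b, move right, go to s2
s2 | b[b]ba___   read b → write a, move right, go to s0
s0 | ba[b]a___   read b → write b, move left, go to s0
s0 | b[a]ba___   read a → write b, move right, go to s2
s2 | bb[b]a___   read b → write a, move right, go to s0
s0 | bba[a]___   read a → write b, move right, go to s2
s2 | bbab[_]__   read _ → write b, move left, go to s1
s1 | bba[b]b__   read b → write _, move left, go to s2
s2 | bb[a]_b__   read a → write b, move left, go to s2
s2 | b[b]b_b__   read b → write a, move right, go to s0
s0 | ba[b]_b__   read b → write b, move left, go to s0
s0 | b[a]b_b__   read a → write b, move right, go to s2
s2 | bb[b]_b__   read b → write a, move right, go to s0
s0 | bba[_]b__   read _ → write b, move right, go to s1
s1 | bbab[b]__   read b → write _, move left, go to s2
s2 | bba[b]___   read b → write a, move right, go to s0
s0 | bbaa[_]__   read _ → write b, move right, go to s1
s1 | bbaab[_]_   read _ → write a, move right, go to sH
sH | bbaaba[_]
Cell 2 holds a when M halts.

a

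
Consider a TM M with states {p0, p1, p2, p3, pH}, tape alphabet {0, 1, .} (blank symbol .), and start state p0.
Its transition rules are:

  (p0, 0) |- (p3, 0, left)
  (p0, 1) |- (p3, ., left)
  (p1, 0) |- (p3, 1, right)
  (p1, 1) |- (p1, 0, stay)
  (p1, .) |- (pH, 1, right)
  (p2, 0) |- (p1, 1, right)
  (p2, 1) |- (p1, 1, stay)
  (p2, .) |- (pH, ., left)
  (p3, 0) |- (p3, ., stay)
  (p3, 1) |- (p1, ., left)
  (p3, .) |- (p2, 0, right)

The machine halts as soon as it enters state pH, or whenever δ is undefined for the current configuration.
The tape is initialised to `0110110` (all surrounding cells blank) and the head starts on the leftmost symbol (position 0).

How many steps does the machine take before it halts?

18

p0 | .[0]110110..   read 0 → write 0, move left, go to p3
p3 | [.]0110110..   read . → write 0, move right, go to p2
p2 | 0[0]110110..   read 0 → write 1, move right, go to p1
p1 | 01[1]10110..   read 1 → write 0, move stay, go to p1
p1 | 01[0]10110..   read 0 → write 1, move right, go to p3
p3 | 011[1]0110..   read 1 → write ., move left, go to p1
p1 | 01[1].0110..   read 1 → write 0, move stay, go to p1
p1 | 01[0].0110..   read 0 → write 1, move right, go to p3
p3 | 011[.]0110..   read . → write 0, move right, go to p2
p2 | 0110[0]110..   read 0 → write 1, move right, go to p1
p1 | 01101[1]10..   read 1 → write 0, move stay, go to p1
p1 | 01101[0]10..   read 0 → write 1, move right, go to p3
p3 | 011011[1]0..   read 1 → write ., move left, go to p1
p1 | 01101[1].0..   read 1 → write 0, move stay, go to p1
p1 | 01101[0].0..   read 0 → write 1, move right, go to p3
p3 | 011011[.]0..   read . → write 0, move right, go to p2
p2 | 0110110[0]..   read 0 → write 1, move right, go to p1
p1 | 01101101[.].   read . → write 1, move right, go to pH
pH | 011011011[.]
M halts after 18 transitions.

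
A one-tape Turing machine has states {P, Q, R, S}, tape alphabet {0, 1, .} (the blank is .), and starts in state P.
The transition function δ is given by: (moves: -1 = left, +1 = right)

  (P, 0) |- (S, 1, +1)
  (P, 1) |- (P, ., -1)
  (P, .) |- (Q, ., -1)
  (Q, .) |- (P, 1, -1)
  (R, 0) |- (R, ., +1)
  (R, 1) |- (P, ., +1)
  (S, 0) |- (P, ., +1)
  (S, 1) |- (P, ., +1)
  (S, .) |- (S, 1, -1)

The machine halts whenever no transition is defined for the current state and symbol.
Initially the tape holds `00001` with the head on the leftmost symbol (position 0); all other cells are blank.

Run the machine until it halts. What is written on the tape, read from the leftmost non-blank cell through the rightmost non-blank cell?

1.1

P | [0]0001   read 0 → write 1, move +1, go to S
S | 1[0]001   read 0 → write ., move +1, go to P
P | 1.[0]01   read 0 → write 1, move +1, go to S
S | 1.1[0]1   read 0 → write ., move +1, go to P
P | 1.1.[1]   read 1 → write ., move -1, go to P
P | 1.1[.].   read . → write ., move -1, go to Q
Q | 1.[1]..
The non-blank tape span at halt is 1.1.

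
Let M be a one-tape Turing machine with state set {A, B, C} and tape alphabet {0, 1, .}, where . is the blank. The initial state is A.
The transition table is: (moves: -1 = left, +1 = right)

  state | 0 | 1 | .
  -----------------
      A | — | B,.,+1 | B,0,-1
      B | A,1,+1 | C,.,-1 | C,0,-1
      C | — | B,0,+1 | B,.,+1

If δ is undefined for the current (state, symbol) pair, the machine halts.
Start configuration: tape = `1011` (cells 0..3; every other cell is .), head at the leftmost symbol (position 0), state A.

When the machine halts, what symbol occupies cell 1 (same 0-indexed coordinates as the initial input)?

A | [1]011.   read 1 → write ., move +1, go to B
B | .[0]11.   read 0 → write 1, move +1, go to A
A | .1[1]1.   read 1 → write ., move +1, go to B
B | .1.[1].   read 1 → write ., move -1, go to C
C | .1[.]..   read . → write ., move +1, go to B
B | .1.[.].   read . → write 0, move -1, go to C
C | .1[.]0.   read . → write ., move +1, go to B
B | .1.[0].   read 0 → write 1, move +1, go to A
A | .1.1[.]   read . → write 0, move -1, go to B
B | .1.[1]0   read 1 → write ., move -1, go to C
C | .1[.].0   read . → write ., move +1, go to B
B | .1.[.]0   read . → write 0, move -1, go to C
C | .1[.]00   read . → write ., move +1, go to B
B | .1.[0]0   read 0 → write 1, move +1, go to A
A | .1.1[0]
Cell 1 holds 1 when M halts.

1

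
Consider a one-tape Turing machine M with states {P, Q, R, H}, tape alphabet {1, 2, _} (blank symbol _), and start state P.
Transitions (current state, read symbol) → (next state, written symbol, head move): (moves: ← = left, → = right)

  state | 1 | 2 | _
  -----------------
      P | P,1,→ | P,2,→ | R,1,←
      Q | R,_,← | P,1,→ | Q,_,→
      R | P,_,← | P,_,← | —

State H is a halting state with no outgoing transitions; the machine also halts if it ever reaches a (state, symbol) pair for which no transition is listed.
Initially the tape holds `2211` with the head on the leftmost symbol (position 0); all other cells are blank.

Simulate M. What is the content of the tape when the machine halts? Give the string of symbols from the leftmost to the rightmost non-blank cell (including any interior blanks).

state=P head=0 tape=__[2]211_   (P,2)→(P,2,→)
state=P head=1 tape=__2[2]11_   (P,2)→(P,2,→)
state=P head=2 tape=__22[1]1_   (P,1)→(P,1,→)
state=P head=3 tape=__221[1]_   (P,1)→(P,1,→)
state=P head=4 tape=__2211[_]   (P,_)→(R,1,←)
state=R head=3 tape=__221[1]1   (R,1)→(P,_,←)
state=P head=2 tape=__22[1]_1   (P,1)→(P,1,→)
state=P head=3 tape=__221[_]1   (P,_)→(R,1,←)
state=R head=2 tape=__22[1]11   (R,1)→(P,_,←)
state=P head=1 tape=__2[2]_11   (P,2)→(P,2,→)
state=P head=2 tape=__22[_]11   (P,_)→(R,1,←)
state=R head=1 tape=__2[2]111   (R,2)→(P,_,←)
state=P head=0 tape=__[2]_111   (P,2)→(P,2,→)
state=P head=1 tape=__2[_]111   (P,_)→(R,1,←)
state=R head=0 tape=__[2]1111   (R,2)→(P,_,←)
state=P head=-1 tape=_[_]_1111   (P,_)→(R,1,←)
state=R head=-2 tape=[_]1_1111
The non-blank tape span at halt is 1_1111.

1_1111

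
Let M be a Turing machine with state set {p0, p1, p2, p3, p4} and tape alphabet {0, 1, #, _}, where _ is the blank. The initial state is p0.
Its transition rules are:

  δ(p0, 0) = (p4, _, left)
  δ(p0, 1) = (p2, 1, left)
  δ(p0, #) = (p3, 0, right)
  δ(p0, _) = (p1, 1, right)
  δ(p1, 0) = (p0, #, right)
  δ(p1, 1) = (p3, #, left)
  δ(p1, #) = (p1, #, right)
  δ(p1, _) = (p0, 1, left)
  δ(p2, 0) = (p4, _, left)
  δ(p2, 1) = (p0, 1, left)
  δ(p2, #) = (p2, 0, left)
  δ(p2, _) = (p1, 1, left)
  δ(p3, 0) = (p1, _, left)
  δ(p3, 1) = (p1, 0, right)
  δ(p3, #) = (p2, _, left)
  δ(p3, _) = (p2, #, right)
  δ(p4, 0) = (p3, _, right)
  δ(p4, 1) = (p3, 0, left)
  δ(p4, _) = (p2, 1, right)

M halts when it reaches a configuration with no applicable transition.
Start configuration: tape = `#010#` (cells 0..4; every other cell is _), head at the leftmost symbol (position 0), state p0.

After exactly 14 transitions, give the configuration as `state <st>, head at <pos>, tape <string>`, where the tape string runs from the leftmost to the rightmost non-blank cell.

state p2, head at 4, tape #0##0_#

state=p0 head=0 tape=[#]010#__   (p0,#)→(p3,0,right)
state=p3 head=1 tape=0[0]10#__   (p3,0)→(p1,_,left)
state=p1 head=0 tape=[0]_10#__   (p1,0)→(p0,#,right)
state=p0 head=1 tape=#[_]10#__   (p0,_)→(p1,1,right)
state=p1 head=2 tape=#1[1]0#__   (p1,1)→(p3,#,left)
state=p3 head=1 tape=#[1]#0#__   (p3,1)→(p1,0,right)
state=p1 head=2 tape=#0[#]0#__   (p1,#)→(p1,#,right)
state=p1 head=3 tape=#0#[0]#__   (p1,0)→(p0,#,right)
state=p0 head=4 tape=#0##[#]__   (p0,#)→(p3,0,right)
state=p3 head=5 tape=#0##0[_]_   (p3,_)→(p2,#,right)
state=p2 head=6 tape=#0##0#[_]   (p2,_)→(p1,1,left)
state=p1 head=5 tape=#0##0[#]1   (p1,#)→(p1,#,right)
state=p1 head=6 tape=#0##0#[1]   (p1,1)→(p3,#,left)
state=p3 head=5 tape=#0##0[#]#   (p3,#)→(p2,_,left)
state=p2 head=4 tape=#0##[0]_#
After 14 steps: state p2, head at 4, tape #0##0_#.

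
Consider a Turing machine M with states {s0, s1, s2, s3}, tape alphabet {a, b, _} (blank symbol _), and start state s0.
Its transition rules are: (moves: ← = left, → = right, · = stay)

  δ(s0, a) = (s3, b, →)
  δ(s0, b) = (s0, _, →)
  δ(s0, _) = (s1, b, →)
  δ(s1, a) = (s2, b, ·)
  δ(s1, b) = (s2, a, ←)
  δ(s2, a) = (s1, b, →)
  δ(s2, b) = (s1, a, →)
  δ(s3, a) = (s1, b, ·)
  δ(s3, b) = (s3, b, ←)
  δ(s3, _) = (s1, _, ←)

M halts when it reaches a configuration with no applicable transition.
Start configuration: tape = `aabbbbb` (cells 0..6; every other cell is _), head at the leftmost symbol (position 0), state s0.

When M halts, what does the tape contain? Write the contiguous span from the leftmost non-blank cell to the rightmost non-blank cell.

abbbbba

s0 | [a]abbbbb_   read a → write b, move →, go to s3
s3 | b[a]bbbbb_   read a → write b, move ·, go to s1
s1 | b[b]bbbbb_   read b → write a, move ←, go to s2
s2 | [b]abbbbb_   read b → write a, move →, go to s1
s1 | a[a]bbbbb_   read a → write b, move ·, go to s2
s2 | a[b]bbbbb_   read b → write a, move →, go to s1
s1 | aa[b]bbbb_   read b → write a, move ←, go to s2
s2 | a[a]abbbb_   read a → write b, move →, go to s1
s1 | ab[a]bbbb_   read a → write b, move ·, go to s2
s2 | ab[b]bbbb_   read b → write a, move →, go to s1
s1 | aba[b]bbb_   read b → write a, move ←, go to s2
s2 | ab[a]abbb_   read a → write b, move →, go to s1
s1 | abb[a]bbb_   read a → write b, move ·, go to s2
s2 | abb[b]bbb_   read b → write a, move →, go to s1
s1 | abba[b]bb_   read b → write a, move ←, go to s2
s2 | abb[a]abb_   read a → write b, move →, go to s1
s1 | abbb[a]bb_   read a → write b, move ·, go to s2
s2 | abbb[b]bb_   read b → write a, move →, go to s1
s1 | abbba[b]b_   read b → write a, move ←, go to s2
s2 | abbb[a]ab_   read a → write b, move →, go to s1
s1 | abbbb[a]b_   read a → write b, move ·, go to s2
s2 | abbbb[b]b_   read b → write a, move →, go to s1
s1 | abbbba[b]_   read b → write a, move ←, go to s2
s2 | abbbb[a]a_   read a → write b, move →, go to s1
s1 | abbbbb[a]_   read a → write b, move ·, go to s2
s2 | abbbbb[b]_   read b → write a, move →, go to s1
s1 | abbbbba[_]
The non-blank tape span at halt is abbbbba.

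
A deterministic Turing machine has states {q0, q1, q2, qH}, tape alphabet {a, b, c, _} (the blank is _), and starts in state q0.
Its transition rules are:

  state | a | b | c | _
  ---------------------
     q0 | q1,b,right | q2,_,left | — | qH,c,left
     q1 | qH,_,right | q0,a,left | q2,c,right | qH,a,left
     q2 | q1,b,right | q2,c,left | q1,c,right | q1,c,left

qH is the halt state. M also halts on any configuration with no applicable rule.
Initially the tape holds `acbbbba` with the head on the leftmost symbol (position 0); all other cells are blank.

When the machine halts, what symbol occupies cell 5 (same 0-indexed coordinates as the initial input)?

c

state=q0 head=0 tape=[a]cbbbba_   (q0,a)→(q1,b,right)
state=q1 head=1 tape=b[c]bbbba_   (q1,c)→(q2,c,right)
state=q2 head=2 tape=bc[b]bbba_   (q2,b)→(q2,c,left)
state=q2 head=1 tape=b[c]cbbba_   (q2,c)→(q1,c,right)
state=q1 head=2 tape=bc[c]bbba_   (q1,c)→(q2,c,right)
state=q2 head=3 tape=bcc[b]bba_   (q2,b)→(q2,c,left)
state=q2 head=2 tape=bc[c]cbba_   (q2,c)→(q1,c,right)
state=q1 head=3 tape=bcc[c]bba_   (q1,c)→(q2,c,right)
state=q2 head=4 tape=bccc[b]ba_   (q2,b)→(q2,c,left)
state=q2 head=3 tape=bcc[c]cba_   (q2,c)→(q1,c,right)
state=q1 head=4 tape=bccc[c]ba_   (q1,c)→(q2,c,right)
state=q2 head=5 tape=bcccc[b]a_   (q2,b)→(q2,c,left)
state=q2 head=4 tape=bccc[c]ca_   (q2,c)→(q1,c,right)
state=q1 head=5 tape=bcccc[c]a_   (q1,c)→(q2,c,right)
state=q2 head=6 tape=bccccc[a]_   (q2,a)→(q1,b,right)
state=q1 head=7 tape=bcccccb[_]   (q1,_)→(qH,a,left)
state=qH head=6 tape=bccccc[b]a
Cell 5 holds c when M halts.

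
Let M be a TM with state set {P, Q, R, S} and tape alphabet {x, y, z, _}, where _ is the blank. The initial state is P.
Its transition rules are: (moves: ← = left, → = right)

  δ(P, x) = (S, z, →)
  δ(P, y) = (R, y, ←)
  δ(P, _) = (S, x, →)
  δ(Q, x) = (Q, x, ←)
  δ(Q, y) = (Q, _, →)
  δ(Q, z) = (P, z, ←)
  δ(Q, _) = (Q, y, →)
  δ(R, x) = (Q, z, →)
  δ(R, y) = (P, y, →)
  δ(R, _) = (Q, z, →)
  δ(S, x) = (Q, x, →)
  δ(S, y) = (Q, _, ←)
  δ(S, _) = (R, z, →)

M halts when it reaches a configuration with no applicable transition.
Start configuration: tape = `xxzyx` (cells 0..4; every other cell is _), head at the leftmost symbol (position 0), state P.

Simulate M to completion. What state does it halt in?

P | [x]xzyx   read x → write z, move →, go to S
S | z[x]zyx   read x → write x, move →, go to Q
Q | zx[z]yx   read z → write z, move ←, go to P
P | z[x]zyx   read x → write z, move →, go to S
S | zz[z]yx
No transition is defined for (S, z); M halts in state S.

S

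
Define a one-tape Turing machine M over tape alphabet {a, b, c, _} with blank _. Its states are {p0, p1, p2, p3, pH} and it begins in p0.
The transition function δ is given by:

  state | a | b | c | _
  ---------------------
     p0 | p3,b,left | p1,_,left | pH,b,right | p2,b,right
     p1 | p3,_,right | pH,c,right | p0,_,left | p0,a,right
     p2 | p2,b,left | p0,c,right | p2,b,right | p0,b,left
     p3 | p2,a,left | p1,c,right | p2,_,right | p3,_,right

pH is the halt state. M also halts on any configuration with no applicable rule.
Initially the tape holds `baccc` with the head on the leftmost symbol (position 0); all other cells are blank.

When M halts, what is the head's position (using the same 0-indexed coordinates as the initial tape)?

state=p0 head=0 tape=__[b]accc_   (p0,b)→(p1,_,left)
state=p1 head=-1 tape=_[_]_accc_   (p1,_)→(p0,a,right)
state=p0 head=0 tape=_a[_]accc_   (p0,_)→(p2,b,right)
state=p2 head=1 tape=_ab[a]ccc_   (p2,a)→(p2,b,left)
state=p2 head=0 tape=_a[b]bccc_   (p2,b)→(p0,c,right)
state=p0 head=1 tape=_ac[b]ccc_   (p0,b)→(p1,_,left)
state=p1 head=0 tape=_a[c]_ccc_   (p1,c)→(p0,_,left)
state=p0 head=-1 tape=_[a]__ccc_   (p0,a)→(p3,b,left)
state=p3 head=-2 tape=[_]b__ccc_   (p3,_)→(p3,_,right)
state=p3 head=-1 tape=_[b]__ccc_   (p3,b)→(p1,c,right)
state=p1 head=0 tape=_c[_]_ccc_   (p1,_)→(p0,a,right)
state=p0 head=1 tape=_ca[_]ccc_   (p0,_)→(p2,b,right)
state=p2 head=2 tape=_cab[c]cc_   (p2,c)→(p2,b,right)
state=p2 head=3 tape=_cabb[c]c_   (p2,c)→(p2,b,right)
state=p2 head=4 tape=_cabbb[c]_   (p2,c)→(p2,b,right)
state=p2 head=5 tape=_cabbbb[_]   (p2,_)→(p0,b,left)
state=p0 head=4 tape=_cabbb[b]b   (p0,b)→(p1,_,left)
state=p1 head=3 tape=_cabb[b]_b   (p1,b)→(pH,c,right)
state=pH head=4 tape=_cabbc[_]b
At halt the head is at cell 4.

4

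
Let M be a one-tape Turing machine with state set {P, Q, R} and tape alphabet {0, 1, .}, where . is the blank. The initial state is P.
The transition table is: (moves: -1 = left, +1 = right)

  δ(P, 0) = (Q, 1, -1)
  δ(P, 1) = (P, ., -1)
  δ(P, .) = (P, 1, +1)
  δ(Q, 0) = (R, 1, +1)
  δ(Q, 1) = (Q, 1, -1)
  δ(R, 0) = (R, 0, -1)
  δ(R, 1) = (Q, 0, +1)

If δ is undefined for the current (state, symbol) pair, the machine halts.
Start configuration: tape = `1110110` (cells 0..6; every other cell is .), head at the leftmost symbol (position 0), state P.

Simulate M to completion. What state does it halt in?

Q

P | ....[1]110110   read 1 → write ., move -1, go to P
P | ...[.].110110   read . → write 1, move +1, go to P
P | ...1[.]110110   read . → write 1, move +1, go to P
P | ...11[1]10110   read 1 → write ., move -1, go to P
P | ...1[1].10110   read 1 → write ., move -1, go to P
P | ...[1]..10110   read 1 → write ., move -1, go to P
P | ..[.]...10110   read . → write 1, move +1, go to P
P | ..1[.]..10110   read . → write 1, move +1, go to P
P | ..11[.].10110   read . → write 1, move +1, go to P
P | ..111[.]10110   read . → write 1, move +1, go to P
P | ..1111[1]0110   read 1 → write ., move -1, go to P
P | ..111[1].0110   read 1 → write ., move -1, go to P
P | ..11[1]..0110   read 1 → write ., move -1, go to P
P | ..1[1]...0110   read 1 → write ., move -1, go to P
P | ..[1]....0110   read 1 → write ., move -1, go to P
P | .[.].....0110   read . → write 1, move +1, go to P
P | .1[.]....0110   read . → write 1, move +1, go to P
P | .11[.]...0110   read . → write 1, move +1, go to P
P | .111[.]..0110   read . → write 1, move +1, go to P
P | .1111[.].0110   read . → write 1, move +1, go to P
P | .11111[.]0110   read . → write 1, move +1, go to P
P | .111111[0]110   read 0 → write 1, move -1, go to Q
Q | .11111[1]1110   read 1 → write 1, move -1, go to Q
Q | .1111[1]11110   read 1 → write 1, move -1, go to Q
Q | .111[1]111110   read 1 → write 1, move -1, go to Q
Q | .11[1]1111110   read 1 → write 1, move -1, go to Q
Q | .1[1]11111110   read 1 → write 1, move -1, go to Q
Q | .[1]111111110   read 1 → write 1, move -1, go to Q
Q | [.]1111111110
No transition is defined for (Q, .); M halts in state Q.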